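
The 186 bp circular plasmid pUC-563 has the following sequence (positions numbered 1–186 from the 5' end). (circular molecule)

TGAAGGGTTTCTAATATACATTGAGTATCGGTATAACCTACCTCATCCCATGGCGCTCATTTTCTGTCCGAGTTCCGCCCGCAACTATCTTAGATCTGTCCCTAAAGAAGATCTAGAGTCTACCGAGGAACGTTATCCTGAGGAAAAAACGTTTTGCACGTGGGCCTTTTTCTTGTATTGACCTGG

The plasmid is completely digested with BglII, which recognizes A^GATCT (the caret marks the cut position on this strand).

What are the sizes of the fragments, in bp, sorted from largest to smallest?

BglII sites (AGATCT) start at positions 92, 109.
BglII cuts after the first base of each site, so after positions 92, 109.
Circular molecule, 2 cuts → 2 fragments:
  93–109 → 17 bp
  110–186 then 1–92 → 77 + 92 = 169 bp
Sorted largest to smallest: 169, 17 bp.

169, 17 bp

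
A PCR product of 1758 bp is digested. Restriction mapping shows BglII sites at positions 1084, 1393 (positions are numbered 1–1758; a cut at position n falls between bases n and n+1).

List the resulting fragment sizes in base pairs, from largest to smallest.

Linear molecule, 2 cuts → 3 fragments:
  1084 − 0 = 1084 bp
  1393 − 1084 = 309 bp
  1758 − 1393 = 365 bp
Sorted largest to smallest: 1084, 365, 309 bp.

1084, 365, 309 bp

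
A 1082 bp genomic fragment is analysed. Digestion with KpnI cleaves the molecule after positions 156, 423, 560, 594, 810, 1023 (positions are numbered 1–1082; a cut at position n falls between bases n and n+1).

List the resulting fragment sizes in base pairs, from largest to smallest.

267, 216, 213, 156, 137, 59, 34 bp

Linear molecule, 6 cuts → 7 fragments:
  156 − 0 = 156 bp
  423 − 156 = 267 bp
  560 − 423 = 137 bp
  594 − 560 = 34 bp
  810 − 594 = 216 bp
  1023 − 810 = 213 bp
  1082 − 1023 = 59 bp
Sorted largest to smallest: 267, 216, 213, 156, 137, 59, 34 bp.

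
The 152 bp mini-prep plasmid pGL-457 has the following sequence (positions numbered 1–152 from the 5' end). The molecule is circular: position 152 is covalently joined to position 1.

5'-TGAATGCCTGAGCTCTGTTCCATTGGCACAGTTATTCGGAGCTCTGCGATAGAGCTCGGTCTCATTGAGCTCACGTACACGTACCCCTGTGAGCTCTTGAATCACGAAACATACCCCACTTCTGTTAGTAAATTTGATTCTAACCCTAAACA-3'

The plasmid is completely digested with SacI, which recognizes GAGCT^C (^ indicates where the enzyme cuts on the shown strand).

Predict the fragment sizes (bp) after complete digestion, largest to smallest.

71, 29, 24, 15, 13 bp

SacI sites (GAGCTC) start at positions 10, 39, 52, 67, 91.
SacI cuts after base 5 of each site (before the last base), so after positions 14, 43, 56, 71, 95.
Circular molecule, 5 cuts → 5 fragments:
  15–43 → 29 bp
  44–56 → 13 bp
  57–71 → 15 bp
  72–95 → 24 bp
  96–152 then 1–14 → 57 + 14 = 71 bp
Sorted largest to smallest: 71, 29, 24, 15, 13 bp.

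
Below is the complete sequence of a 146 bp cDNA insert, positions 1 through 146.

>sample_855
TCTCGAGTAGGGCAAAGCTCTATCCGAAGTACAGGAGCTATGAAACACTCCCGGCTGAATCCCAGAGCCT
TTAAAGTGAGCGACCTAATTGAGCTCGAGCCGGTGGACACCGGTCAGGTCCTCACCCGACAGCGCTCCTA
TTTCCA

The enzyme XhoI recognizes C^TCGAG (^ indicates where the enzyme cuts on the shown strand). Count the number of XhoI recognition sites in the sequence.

2

CTCGAG occurs starting at positions 2, 94.
XhoI cuts at 2 sites.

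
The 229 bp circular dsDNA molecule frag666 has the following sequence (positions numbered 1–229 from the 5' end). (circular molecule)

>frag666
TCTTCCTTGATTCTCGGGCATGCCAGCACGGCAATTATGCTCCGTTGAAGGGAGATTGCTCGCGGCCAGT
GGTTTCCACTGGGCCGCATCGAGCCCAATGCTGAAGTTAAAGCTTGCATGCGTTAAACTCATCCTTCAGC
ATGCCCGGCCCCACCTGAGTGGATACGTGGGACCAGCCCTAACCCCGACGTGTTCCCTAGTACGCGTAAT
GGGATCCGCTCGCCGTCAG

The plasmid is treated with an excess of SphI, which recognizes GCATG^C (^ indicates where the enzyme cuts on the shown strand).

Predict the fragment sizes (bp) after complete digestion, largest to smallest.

108, 98, 23 bp

SphI sites (GCATGC) start at positions 18, 116, 139.
SphI cuts after base 5 of each site (before the last base), so after positions 22, 120, 143.
Circular molecule, 3 cuts → 3 fragments:
  23–120 → 98 bp
  121–143 → 23 bp
  144–229 then 1–22 → 86 + 22 = 108 bp
Sorted largest to smallest: 108, 98, 23 bp.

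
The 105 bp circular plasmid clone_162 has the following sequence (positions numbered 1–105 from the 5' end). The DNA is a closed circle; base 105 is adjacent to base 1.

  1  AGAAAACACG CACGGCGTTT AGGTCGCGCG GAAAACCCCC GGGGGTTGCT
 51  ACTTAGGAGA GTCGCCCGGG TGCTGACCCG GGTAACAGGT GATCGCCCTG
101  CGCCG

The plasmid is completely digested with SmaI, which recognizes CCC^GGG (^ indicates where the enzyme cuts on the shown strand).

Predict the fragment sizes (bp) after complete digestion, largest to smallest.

66, 27, 12 bp

SmaI sites (CCCGGG) start at positions 38, 65, 77.
SmaI cuts after base 3 of each site, so after positions 40, 67, 79.
Circular molecule, 3 cuts → 3 fragments:
  41–67 → 27 bp
  68–79 → 12 bp
  80–105 then 1–40 → 26 + 40 = 66 bp
Sorted largest to smallest: 66, 27, 12 bp.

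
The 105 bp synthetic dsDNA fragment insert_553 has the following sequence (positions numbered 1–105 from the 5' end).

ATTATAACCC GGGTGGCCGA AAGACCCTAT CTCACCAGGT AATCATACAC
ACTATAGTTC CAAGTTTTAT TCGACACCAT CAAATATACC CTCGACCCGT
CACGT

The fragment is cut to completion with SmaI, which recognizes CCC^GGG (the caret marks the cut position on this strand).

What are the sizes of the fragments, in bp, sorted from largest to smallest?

The SmaI site (CCCGGG) starts at position 8.
SmaI cuts after base 3 of each site, so after position 10.
Linear molecule, 1 cut → 2 fragments:
  1–10 → 10 bp
  11–105 → 95 bp
Sorted largest to smallest: 95, 10 bp.

95, 10 bp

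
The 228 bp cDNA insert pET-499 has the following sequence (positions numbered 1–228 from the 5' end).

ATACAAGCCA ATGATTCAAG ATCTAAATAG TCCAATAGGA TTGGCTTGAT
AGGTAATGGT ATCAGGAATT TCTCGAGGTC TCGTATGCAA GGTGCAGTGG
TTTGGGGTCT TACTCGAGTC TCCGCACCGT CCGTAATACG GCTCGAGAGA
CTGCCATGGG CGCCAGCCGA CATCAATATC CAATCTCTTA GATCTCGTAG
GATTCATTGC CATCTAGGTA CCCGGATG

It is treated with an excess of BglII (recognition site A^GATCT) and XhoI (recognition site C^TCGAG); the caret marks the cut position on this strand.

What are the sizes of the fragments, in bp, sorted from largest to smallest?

BglII sites (AGATCT) start at positions 19, 190.
BglII cuts after the first base of each site, so after positions 19, 190.
XhoI sites (CTCGAG) start at positions 72, 113, 142.
XhoI cuts after the first base of each site, so after positions 72, 113, 142.
Combined cut positions: 19, 72, 113, 142, 190.
Linear molecule, 5 cuts → 6 fragments:
  1–19 → 19 bp
  20–72 → 53 bp
  73–113 → 41 bp
  114–142 → 29 bp
  143–190 → 48 bp
  191–228 → 38 bp
Sorted largest to smallest: 53, 48, 41, 38, 29, 19 bp.

53, 48, 41, 38, 29, 19 bp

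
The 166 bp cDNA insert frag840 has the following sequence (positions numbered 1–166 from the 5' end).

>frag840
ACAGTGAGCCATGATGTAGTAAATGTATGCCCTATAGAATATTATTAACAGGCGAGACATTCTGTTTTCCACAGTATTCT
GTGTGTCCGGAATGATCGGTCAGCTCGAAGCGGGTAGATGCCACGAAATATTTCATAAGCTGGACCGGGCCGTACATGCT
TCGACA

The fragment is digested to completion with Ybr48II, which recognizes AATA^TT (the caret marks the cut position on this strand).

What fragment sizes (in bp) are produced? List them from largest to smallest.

89, 41, 36 bp

Ybr48II sites (AATATT) start at positions 38, 127.
Ybr48II cuts after base 4 of each site, so after positions 41, 130.
Linear molecule, 2 cuts → 3 fragments:
  1–41 → 41 bp
  42–130 → 89 bp
  131–166 → 36 bp
Sorted largest to smallest: 89, 41, 36 bp.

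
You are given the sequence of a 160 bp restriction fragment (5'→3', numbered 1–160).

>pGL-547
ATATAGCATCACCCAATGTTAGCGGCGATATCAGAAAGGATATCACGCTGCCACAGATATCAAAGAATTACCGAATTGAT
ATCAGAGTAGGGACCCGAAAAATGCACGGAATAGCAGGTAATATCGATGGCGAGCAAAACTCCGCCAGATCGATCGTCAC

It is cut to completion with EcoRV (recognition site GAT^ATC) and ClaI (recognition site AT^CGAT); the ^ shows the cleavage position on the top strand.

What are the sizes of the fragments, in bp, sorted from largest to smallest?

44, 29, 26, 22, 17, 12, 10 bp

EcoRV sites (GATATC) start at positions 27, 39, 56, 78.
EcoRV cuts after base 3 of each site, so after positions 29, 41, 58, 80.
ClaI sites (ATCGAT) start at positions 123, 149.
ClaI cuts after base 2 of each site, so after positions 124, 150.
Combined cut positions: 29, 41, 58, 80, 124, 150.
Linear molecule, 6 cuts → 7 fragments:
  1–29 → 29 bp
  30–41 → 12 bp
  42–58 → 17 bp
  59–80 → 22 bp
  81–124 → 44 bp
  125–150 → 26 bp
  151–160 → 10 bp
Sorted largest to smallest: 44, 29, 26, 22, 17, 12, 10 bp.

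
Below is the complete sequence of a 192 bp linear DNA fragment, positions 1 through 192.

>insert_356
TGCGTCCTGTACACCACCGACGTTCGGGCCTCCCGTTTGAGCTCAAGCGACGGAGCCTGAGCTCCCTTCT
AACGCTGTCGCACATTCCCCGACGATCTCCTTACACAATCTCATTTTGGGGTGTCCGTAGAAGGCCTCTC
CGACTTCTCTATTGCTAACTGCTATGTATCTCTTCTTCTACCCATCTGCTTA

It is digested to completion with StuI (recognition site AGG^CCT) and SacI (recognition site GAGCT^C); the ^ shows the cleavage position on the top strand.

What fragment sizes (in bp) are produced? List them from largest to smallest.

71, 58, 43, 20 bp

The StuI site (AGGCCT) starts at position 132.
StuI cuts after base 3 of each site, so after position 134.
SacI sites (GAGCTC) start at positions 39, 59.
SacI cuts after base 5 of each site (before the last base), so after positions 43, 63.
Combined cut positions: 43, 63, 134.
Linear molecule, 3 cuts → 4 fragments:
  1–43 → 43 bp
  44–63 → 20 bp
  64–134 → 71 bp
  135–192 → 58 bp
Sorted largest to smallest: 71, 58, 43, 20 bp.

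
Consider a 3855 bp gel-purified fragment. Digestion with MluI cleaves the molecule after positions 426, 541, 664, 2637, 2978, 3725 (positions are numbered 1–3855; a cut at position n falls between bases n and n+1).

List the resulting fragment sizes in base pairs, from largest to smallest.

Linear molecule, 6 cuts → 7 fragments:
  426 − 0 = 426 bp
  541 − 426 = 115 bp
  664 − 541 = 123 bp
  2637 − 664 = 1973 bp
  2978 − 2637 = 341 bp
  3725 − 2978 = 747 bp
  3855 − 3725 = 130 bp
Sorted largest to smallest: 1973, 747, 426, 341, 130, 123, 115 bp.

1973, 747, 426, 341, 130, 123, 115 bp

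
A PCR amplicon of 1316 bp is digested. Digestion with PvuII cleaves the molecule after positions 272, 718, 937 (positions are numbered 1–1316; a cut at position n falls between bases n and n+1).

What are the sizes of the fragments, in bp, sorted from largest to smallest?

Linear molecule, 3 cuts → 4 fragments:
  272 − 0 = 272 bp
  718 − 272 = 446 bp
  937 − 718 = 219 bp
  1316 − 937 = 379 bp
Sorted largest to smallest: 446, 379, 272, 219 bp.

446, 379, 272, 219 bp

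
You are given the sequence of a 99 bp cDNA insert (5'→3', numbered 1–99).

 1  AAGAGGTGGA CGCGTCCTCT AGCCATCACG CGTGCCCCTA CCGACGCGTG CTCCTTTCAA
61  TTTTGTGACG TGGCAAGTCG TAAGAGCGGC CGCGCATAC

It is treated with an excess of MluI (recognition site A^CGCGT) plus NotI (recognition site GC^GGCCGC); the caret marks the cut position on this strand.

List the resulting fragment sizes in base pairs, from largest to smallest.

43, 18, 16, 12, 10 bp

MluI sites (ACGCGT) start at positions 10, 28, 44.
MluI cuts after the first base of each site, so after positions 10, 28, 44.
The NotI site (GCGGCCGC) starts at position 86.
NotI cuts after base 2 of each site, so after position 87.
Combined cut positions: 10, 28, 44, 87.
Linear molecule, 4 cuts → 5 fragments:
  1–10 → 10 bp
  11–28 → 18 bp
  29–44 → 16 bp
  45–87 → 43 bp
  88–99 → 12 bp
Sorted largest to smallest: 43, 18, 16, 12, 10 bp.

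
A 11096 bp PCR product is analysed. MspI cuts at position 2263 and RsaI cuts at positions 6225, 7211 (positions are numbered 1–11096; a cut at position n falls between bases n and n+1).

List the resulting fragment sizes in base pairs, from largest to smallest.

3962, 3885, 2263, 986 bp

Combined cut positions (sorted): 2263, 6225, 7211.
Linear molecule, 3 cuts → 4 fragments:
  2263 − 0 = 2263 bp
  6225 − 2263 = 3962 bp
  7211 − 6225 = 986 bp
  11096 − 7211 = 3885 bp
Sorted largest to smallest: 3962, 3885, 2263, 986 bp.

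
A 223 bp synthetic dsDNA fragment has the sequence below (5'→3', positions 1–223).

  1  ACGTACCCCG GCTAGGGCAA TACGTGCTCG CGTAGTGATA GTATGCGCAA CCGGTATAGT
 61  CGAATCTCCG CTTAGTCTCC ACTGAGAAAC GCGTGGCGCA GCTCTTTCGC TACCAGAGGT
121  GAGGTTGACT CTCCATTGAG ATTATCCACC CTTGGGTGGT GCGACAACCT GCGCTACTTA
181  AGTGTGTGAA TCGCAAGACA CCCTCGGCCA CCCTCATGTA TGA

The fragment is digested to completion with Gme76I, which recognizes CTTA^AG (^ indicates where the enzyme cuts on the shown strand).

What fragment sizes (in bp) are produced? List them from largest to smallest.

The Gme76I site (CTTAAG) starts at position 177.
Gme76I cuts after base 4 of each site, so after position 180.
Linear molecule, 1 cut → 2 fragments:
  1–180 → 180 bp
  181–223 → 43 bp
Sorted largest to smallest: 180, 43 bp.

180, 43 bp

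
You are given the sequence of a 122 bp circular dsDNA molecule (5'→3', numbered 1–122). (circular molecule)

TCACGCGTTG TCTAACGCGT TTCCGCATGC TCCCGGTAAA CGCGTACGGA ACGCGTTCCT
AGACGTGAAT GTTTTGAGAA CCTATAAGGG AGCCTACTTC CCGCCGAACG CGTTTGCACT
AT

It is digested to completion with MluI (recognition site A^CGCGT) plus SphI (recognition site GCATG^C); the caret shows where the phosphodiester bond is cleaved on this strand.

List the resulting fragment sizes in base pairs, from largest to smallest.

57, 17, 14, 12, 11, 11 bp

MluI sites (ACGCGT) start at positions 3, 15, 40, 51, 108.
MluI cuts after the first base of each site, so after positions 3, 15, 40, 51, 108.
The SphI site (GCATGC) starts at position 25.
SphI cuts after base 5 of each site (before the last base), so after position 29.
Combined cut positions: 3, 15, 29, 40, 51, 108.
Circular molecule, 6 cuts → 6 fragments:
  4–15 → 12 bp
  16–29 → 14 bp
  30–40 → 11 bp
  41–51 → 11 bp
  52–108 → 57 bp
  109–122 then 1–3 → 14 + 3 = 17 bp
Sorted largest to smallest: 57, 17, 14, 12, 11, 11 bp.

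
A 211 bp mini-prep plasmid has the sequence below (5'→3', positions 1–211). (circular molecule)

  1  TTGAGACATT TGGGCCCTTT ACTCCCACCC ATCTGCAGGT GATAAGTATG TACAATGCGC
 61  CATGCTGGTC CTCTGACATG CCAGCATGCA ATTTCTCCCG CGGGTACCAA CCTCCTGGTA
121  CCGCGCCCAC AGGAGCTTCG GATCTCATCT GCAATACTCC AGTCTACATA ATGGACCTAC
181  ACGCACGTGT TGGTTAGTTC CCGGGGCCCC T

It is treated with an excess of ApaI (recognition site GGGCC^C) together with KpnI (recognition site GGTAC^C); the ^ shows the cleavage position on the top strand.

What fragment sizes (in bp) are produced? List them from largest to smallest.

91, 87, 19, 14 bp

ApaI sites (GGGCCC) start at positions 12, 204.
ApaI cuts after base 5 of each site (before the last base), so after positions 16, 208.
KpnI sites (GGTACC) start at positions 103, 117.
KpnI cuts after base 5 of each site (before the last base), so after positions 107, 121.
Combined cut positions: 16, 107, 121, 208.
Circular molecule, 4 cuts → 4 fragments:
  17–107 → 91 bp
  108–121 → 14 bp
  122–208 → 87 bp
  209–211 then 1–16 → 3 + 16 = 19 bp
Sorted largest to smallest: 91, 87, 19, 14 bp.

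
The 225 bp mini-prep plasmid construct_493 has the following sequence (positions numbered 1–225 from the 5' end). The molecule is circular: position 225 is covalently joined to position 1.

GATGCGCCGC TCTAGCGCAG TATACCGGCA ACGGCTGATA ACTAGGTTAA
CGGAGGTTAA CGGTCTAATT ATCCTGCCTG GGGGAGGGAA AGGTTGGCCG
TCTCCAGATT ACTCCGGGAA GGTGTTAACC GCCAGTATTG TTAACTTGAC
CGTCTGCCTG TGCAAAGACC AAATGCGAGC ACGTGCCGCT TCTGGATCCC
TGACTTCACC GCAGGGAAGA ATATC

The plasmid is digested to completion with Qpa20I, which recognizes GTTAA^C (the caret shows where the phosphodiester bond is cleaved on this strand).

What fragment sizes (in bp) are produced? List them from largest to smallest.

Qpa20I sites (GTTAAC) start at positions 46, 56, 124, 140.
Qpa20I cuts after base 5 of each site (before the last base), so after positions 50, 60, 128, 144.
Circular molecule, 4 cuts → 4 fragments:
  51–60 → 10 bp
  61–128 → 68 bp
  129–144 → 16 bp
  145–225 then 1–50 → 81 + 50 = 131 bp
Sorted largest to smallest: 131, 68, 16, 10 bp.

131, 68, 16, 10 bp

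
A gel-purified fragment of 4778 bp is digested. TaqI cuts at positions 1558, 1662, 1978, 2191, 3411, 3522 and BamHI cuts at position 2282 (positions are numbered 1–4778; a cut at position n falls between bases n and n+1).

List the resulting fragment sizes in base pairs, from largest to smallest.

Combined cut positions (sorted): 1558, 1662, 1978, 2191, 2282, 3411, 3522.
Linear molecule, 7 cuts → 8 fragments:
  1558 − 0 = 1558 bp
  1662 − 1558 = 104 bp
  1978 − 1662 = 316 bp
  2191 − 1978 = 213 bp
  2282 − 2191 = 91 bp
  3411 − 2282 = 1129 bp
  3522 − 3411 = 111 bp
  4778 − 3522 = 1256 bp
Sorted largest to smallest: 1558, 1256, 1129, 316, 213, 111, 104, 91 bp.

1558, 1256, 1129, 316, 213, 111, 104, 91 bp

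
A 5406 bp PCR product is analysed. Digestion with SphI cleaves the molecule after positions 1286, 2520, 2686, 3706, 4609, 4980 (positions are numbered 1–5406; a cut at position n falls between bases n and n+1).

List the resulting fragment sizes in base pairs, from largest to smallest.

1286, 1234, 1020, 903, 426, 371, 166 bp

Linear molecule, 6 cuts → 7 fragments:
  1286 − 0 = 1286 bp
  2520 − 1286 = 1234 bp
  2686 − 2520 = 166 bp
  3706 − 2686 = 1020 bp
  4609 − 3706 = 903 bp
  4980 − 4609 = 371 bp
  5406 − 4980 = 426 bp
Sorted largest to smallest: 1286, 1234, 1020, 903, 426, 371, 166 bp.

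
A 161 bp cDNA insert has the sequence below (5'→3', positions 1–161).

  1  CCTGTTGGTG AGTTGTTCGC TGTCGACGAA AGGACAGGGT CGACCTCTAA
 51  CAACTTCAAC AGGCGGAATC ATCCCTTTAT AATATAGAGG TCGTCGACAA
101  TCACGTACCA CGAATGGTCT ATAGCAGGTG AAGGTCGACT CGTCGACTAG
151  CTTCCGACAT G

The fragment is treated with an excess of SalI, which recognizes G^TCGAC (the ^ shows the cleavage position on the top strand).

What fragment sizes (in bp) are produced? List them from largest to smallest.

SalI sites (GTCGAC) start at positions 22, 39, 93, 134, 142.
SalI cuts after the first base of each site, so after positions 22, 39, 93, 134, 142.
Linear molecule, 5 cuts → 6 fragments:
  1–22 → 22 bp
  23–39 → 17 bp
  40–93 → 54 bp
  94–134 → 41 bp
  135–142 → 8 bp
  143–161 → 19 bp
Sorted largest to smallest: 54, 41, 22, 19, 17, 8 bp.

54, 41, 22, 19, 17, 8 bp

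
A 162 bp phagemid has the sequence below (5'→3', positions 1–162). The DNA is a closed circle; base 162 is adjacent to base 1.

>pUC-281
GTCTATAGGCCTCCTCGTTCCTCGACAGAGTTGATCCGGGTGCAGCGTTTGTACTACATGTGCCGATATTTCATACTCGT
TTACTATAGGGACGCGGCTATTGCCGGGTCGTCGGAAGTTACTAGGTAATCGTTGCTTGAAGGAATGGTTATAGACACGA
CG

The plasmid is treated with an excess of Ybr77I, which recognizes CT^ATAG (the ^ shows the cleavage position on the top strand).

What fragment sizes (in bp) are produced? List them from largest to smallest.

81, 81 bp

Ybr77I sites (CTATAG) start at positions 3, 84.
Ybr77I cuts after base 2 of each site, so after positions 4, 85.
Circular molecule, 2 cuts → 2 fragments:
  5–85 → 81 bp
  86–162 then 1–4 → 77 + 4 = 81 bp
Sorted largest to smallest: 81, 81 bp.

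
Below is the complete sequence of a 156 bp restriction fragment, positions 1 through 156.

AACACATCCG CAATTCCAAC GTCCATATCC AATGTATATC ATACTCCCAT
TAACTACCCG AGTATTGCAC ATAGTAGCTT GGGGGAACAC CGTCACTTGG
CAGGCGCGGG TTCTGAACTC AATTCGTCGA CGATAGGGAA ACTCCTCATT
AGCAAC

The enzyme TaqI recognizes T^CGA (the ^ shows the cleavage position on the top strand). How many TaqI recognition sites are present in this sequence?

1

TCGA occurs starting at position 127.
TaqI cuts at 1 site.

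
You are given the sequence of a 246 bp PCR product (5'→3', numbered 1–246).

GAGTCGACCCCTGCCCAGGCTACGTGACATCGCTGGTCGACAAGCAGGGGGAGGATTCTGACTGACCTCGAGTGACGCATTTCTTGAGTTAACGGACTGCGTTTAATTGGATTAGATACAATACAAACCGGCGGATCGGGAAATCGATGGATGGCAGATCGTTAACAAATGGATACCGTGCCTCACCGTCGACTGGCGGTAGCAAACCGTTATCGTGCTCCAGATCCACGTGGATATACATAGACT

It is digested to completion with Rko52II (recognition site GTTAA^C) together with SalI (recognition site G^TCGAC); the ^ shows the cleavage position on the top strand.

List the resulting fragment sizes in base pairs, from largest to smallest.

Rko52II sites (GTTAAC) start at positions 88, 161.
Rko52II cuts after base 5 of each site (before the last base), so after positions 92, 165.
SalI sites (GTCGAC) start at positions 3, 36, 188.
SalI cuts after the first base of each site, so after positions 3, 36, 188.
Combined cut positions: 3, 36, 92, 165, 188.
Linear molecule, 5 cuts → 6 fragments:
  1–3 → 3 bp
  4–36 → 33 bp
  37–92 → 56 bp
  93–165 → 73 bp
  166–188 → 23 bp
  189–246 → 58 bp
Sorted largest to smallest: 73, 58, 56, 33, 23, 3 bp.

73, 58, 56, 33, 23, 3 bp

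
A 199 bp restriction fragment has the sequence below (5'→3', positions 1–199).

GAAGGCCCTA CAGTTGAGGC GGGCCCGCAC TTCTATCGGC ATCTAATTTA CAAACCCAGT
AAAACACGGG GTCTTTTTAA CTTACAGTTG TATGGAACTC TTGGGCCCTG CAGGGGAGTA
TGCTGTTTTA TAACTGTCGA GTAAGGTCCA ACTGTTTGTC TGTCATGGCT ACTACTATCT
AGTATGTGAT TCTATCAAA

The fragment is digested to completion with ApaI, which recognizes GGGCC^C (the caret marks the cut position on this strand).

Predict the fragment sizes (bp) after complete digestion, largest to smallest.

92, 82, 25 bp

ApaI sites (GGGCCC) start at positions 21, 103.
ApaI cuts after base 5 of each site (before the last base), so after positions 25, 107.
Linear molecule, 2 cuts → 3 fragments:
  1–25 → 25 bp
  26–107 → 82 bp
  108–199 → 92 bp
Sorted largest to smallest: 92, 82, 25 bp.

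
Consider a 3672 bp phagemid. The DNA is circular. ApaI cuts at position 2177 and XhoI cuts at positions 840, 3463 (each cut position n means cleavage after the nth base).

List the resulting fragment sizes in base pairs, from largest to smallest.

Combined cut positions (sorted): 840, 2177, 3463.
Circular molecule, 3 cuts → 3 fragments:
  2177 − 840 = 1337 bp
  3463 − 2177 = 1286 bp
  wrap: 3672 − 3463 + 840 = 1049 bp
Sorted largest to smallest: 1337, 1286, 1049 bp.

1337, 1286, 1049 bp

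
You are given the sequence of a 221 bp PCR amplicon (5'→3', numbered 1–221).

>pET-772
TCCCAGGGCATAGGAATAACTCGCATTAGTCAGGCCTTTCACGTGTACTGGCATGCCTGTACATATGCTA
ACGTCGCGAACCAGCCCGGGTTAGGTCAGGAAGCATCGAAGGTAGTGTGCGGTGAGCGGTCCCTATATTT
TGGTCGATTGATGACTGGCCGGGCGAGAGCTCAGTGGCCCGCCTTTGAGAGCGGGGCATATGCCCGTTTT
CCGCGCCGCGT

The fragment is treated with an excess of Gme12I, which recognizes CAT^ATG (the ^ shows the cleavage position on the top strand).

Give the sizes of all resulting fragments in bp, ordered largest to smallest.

Gme12I sites (CATATG) start at positions 62, 197.
Gme12I cuts after base 3 of each site, so after positions 64, 199.
Linear molecule, 2 cuts → 3 fragments:
  1–64 → 64 bp
  65–199 → 135 bp
  200–221 → 22 bp
Sorted largest to smallest: 135, 64, 22 bp.

135, 64, 22 bp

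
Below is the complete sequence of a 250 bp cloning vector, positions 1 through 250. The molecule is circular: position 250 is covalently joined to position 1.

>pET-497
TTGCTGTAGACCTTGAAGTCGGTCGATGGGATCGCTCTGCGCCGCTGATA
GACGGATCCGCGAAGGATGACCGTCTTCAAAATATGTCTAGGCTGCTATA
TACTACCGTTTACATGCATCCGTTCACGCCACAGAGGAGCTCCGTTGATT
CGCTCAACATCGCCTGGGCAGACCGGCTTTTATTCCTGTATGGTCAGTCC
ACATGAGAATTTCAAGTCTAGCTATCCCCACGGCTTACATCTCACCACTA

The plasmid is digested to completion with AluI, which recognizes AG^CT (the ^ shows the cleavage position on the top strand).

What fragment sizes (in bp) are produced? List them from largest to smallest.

AluI sites (AGCT) start at positions 138, 220.
AluI cuts after base 2 of each site, so after positions 139, 221.
Circular molecule, 2 cuts → 2 fragments:
  140–221 → 82 bp
  222–250 then 1–139 → 29 + 139 = 168 bp
Sorted largest to smallest: 168, 82 bp.

168, 82 bp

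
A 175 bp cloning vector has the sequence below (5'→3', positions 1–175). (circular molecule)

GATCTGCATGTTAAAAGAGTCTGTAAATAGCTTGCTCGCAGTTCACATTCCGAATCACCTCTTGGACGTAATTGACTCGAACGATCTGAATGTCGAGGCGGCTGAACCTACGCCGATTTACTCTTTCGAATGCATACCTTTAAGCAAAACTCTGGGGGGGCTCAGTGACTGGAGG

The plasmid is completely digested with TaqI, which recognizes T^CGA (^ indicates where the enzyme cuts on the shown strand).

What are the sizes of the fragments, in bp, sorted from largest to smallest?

TaqI sites (TCGA) start at positions 77, 93, 126.
TaqI cuts after the first base of each site, so after positions 77, 93, 126.
Circular molecule, 3 cuts → 3 fragments:
  78–93 → 16 bp
  94–126 → 33 bp
  127–175 then 1–77 → 49 + 77 = 126 bp
Sorted largest to smallest: 126, 33, 16 bp.

126, 33, 16 bp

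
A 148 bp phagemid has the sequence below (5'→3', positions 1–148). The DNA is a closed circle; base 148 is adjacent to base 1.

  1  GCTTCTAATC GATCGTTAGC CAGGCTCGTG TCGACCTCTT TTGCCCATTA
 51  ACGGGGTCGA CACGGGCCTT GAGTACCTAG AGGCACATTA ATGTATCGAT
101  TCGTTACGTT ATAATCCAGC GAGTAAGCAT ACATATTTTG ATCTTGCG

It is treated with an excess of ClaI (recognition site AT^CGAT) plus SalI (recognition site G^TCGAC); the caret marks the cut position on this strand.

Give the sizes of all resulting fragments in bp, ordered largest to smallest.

ClaI sites (ATCGAT) start at positions 8, 95.
ClaI cuts after base 2 of each site, so after positions 9, 96.
SalI sites (GTCGAC) start at positions 30, 56.
SalI cuts after the first base of each site, so after positions 30, 56.
Combined cut positions: 9, 30, 56, 96.
Circular molecule, 4 cuts → 4 fragments:
  10–30 → 21 bp
  31–56 → 26 bp
  57–96 → 40 bp
  97–148 then 1–9 → 52 + 9 = 61 bp
Sorted largest to smallest: 61, 40, 26, 21 bp.

61, 40, 26, 21 bp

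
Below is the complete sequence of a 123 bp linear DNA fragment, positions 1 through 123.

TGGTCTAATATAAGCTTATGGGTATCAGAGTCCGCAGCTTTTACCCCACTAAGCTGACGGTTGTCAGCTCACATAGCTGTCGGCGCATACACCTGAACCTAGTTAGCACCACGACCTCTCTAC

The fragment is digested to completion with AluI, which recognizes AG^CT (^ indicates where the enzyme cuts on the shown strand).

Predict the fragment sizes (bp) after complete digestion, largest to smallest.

AluI sites (AGCT) start at positions 13, 36, 52, 66, 75.
AluI cuts after base 2 of each site, so after positions 14, 37, 53, 67, 76.
Linear molecule, 5 cuts → 6 fragments:
  1–14 → 14 bp
  15–37 → 23 bp
  38–53 → 16 bp
  54–67 → 14 bp
  68–76 → 9 bp
  77–123 → 47 bp
Sorted largest to smallest: 47, 23, 16, 14, 14, 9 bp.

47, 23, 16, 14, 14, 9 bp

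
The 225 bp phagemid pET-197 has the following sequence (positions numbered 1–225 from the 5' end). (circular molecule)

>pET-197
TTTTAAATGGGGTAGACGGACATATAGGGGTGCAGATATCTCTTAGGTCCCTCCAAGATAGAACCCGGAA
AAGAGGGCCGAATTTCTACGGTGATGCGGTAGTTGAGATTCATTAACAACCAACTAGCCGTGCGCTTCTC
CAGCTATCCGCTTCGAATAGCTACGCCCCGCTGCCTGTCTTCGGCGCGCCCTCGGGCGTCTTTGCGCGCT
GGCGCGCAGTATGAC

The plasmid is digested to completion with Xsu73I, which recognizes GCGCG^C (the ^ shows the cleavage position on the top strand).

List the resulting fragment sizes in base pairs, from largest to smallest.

Xsu73I sites (GCGCGC) start at positions 184, 204, 212.
Xsu73I cuts after base 5 of each site (before the last base), so after positions 188, 208, 216.
Circular molecule, 3 cuts → 3 fragments:
  189–208 → 20 bp
  209–216 → 8 bp
  217–225 then 1–188 → 9 + 188 = 197 bp
Sorted largest to smallest: 197, 20, 8 bp.

197, 20, 8 bp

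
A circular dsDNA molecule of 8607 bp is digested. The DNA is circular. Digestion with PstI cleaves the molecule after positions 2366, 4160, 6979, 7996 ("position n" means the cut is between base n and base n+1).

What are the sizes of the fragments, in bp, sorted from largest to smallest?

Circular molecule, 4 cuts → 4 fragments:
  4160 − 2366 = 1794 bp
  6979 − 4160 = 2819 bp
  7996 − 6979 = 1017 bp
  wrap: 8607 − 7996 + 2366 = 2977 bp
Sorted largest to smallest: 2977, 2819, 1794, 1017 bp.

2977, 2819, 1794, 1017 bp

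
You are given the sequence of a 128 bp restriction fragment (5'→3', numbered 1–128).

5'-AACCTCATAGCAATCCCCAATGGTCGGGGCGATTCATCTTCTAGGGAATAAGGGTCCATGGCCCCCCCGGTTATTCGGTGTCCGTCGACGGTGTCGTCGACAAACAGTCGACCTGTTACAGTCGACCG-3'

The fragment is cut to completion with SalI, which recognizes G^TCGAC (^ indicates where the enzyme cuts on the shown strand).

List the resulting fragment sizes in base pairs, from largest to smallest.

SalI sites (GTCGAC) start at positions 84, 96, 107, 121.
SalI cuts after the first base of each site, so after positions 84, 96, 107, 121.
Linear molecule, 4 cuts → 5 fragments:
  1–84 → 84 bp
  85–96 → 12 bp
  97–107 → 11 bp
  108–121 → 14 bp
  122–128 → 7 bp
Sorted largest to smallest: 84, 14, 12, 11, 7 bp.

84, 14, 12, 11, 7 bp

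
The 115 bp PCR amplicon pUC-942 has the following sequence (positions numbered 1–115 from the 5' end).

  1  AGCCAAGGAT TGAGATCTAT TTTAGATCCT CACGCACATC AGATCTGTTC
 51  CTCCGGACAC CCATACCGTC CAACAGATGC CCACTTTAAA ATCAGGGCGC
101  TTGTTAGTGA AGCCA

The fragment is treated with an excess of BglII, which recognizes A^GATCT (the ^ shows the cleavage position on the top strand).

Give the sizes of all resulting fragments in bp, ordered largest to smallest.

BglII sites (AGATCT) start at positions 13, 41.
BglII cuts after the first base of each site, so after positions 13, 41.
Linear molecule, 2 cuts → 3 fragments:
  1–13 → 13 bp
  14–41 → 28 bp
  42–115 → 74 bp
Sorted largest to smallest: 74, 28, 13 bp.

74, 28, 13 bp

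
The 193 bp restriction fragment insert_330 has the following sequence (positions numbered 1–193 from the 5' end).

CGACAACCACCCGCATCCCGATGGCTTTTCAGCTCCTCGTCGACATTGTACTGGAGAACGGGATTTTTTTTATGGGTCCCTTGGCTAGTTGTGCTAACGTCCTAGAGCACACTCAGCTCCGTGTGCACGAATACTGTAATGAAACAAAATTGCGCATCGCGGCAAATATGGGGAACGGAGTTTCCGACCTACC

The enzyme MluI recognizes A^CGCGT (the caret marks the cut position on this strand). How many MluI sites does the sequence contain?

0

No occurrence of ACGCGT is present in the sequence.
MluI does not cut: 0 sites.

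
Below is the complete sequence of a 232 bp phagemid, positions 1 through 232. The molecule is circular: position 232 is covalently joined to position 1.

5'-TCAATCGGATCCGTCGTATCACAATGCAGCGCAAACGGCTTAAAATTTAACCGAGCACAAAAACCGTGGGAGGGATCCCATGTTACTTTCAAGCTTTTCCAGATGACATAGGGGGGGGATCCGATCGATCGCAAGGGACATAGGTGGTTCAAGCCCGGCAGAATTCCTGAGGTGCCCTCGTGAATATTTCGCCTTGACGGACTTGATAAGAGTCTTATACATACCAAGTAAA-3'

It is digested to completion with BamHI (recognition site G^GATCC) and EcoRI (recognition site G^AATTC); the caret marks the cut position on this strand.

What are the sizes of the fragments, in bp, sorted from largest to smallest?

78, 66, 44, 44 bp

BamHI sites (GGATCC) start at positions 7, 73, 117.
BamHI cuts after the first base of each site, so after positions 7, 73, 117.
The EcoRI site (GAATTC) starts at position 161.
EcoRI cuts after the first base of each site, so after position 161.
Combined cut positions: 7, 73, 117, 161.
Circular molecule, 4 cuts → 4 fragments:
  8–73 → 66 bp
  74–117 → 44 bp
  118–161 → 44 bp
  162–232 then 1–7 → 71 + 7 = 78 bp
Sorted largest to smallest: 78, 66, 44, 44 bp.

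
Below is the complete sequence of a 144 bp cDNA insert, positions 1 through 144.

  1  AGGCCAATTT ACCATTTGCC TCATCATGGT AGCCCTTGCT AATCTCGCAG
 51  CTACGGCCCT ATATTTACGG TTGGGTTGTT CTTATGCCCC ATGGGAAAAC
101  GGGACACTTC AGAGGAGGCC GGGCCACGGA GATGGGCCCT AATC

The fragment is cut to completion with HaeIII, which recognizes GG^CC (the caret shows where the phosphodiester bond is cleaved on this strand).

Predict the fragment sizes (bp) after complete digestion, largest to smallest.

HaeIII sites (GGCC) start at positions 2, 55, 117, 122, 135.
HaeIII cuts after base 2 of each site, so after positions 3, 56, 118, 123, 136.
Linear molecule, 5 cuts → 6 fragments:
  1–3 → 3 bp
  4–56 → 53 bp
  57–118 → 62 bp
  119–123 → 5 bp
  124–136 → 13 bp
  137–144 → 8 bp
Sorted largest to smallest: 62, 53, 13, 8, 5, 3 bp.

62, 53, 13, 8, 5, 3 bp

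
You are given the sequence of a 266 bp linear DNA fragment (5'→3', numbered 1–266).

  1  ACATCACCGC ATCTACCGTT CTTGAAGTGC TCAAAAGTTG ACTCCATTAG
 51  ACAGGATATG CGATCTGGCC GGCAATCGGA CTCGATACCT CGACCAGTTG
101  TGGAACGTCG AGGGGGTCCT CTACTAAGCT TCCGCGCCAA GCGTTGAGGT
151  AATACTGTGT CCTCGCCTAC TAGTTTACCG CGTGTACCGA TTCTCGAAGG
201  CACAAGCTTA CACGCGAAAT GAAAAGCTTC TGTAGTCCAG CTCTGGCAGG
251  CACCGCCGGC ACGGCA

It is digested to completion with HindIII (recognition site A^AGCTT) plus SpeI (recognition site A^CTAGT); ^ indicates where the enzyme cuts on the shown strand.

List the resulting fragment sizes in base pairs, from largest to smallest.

HindIII sites (AAGCTT) start at positions 126, 204, 224.
HindIII cuts after the first base of each site, so after positions 126, 204, 224.
The SpeI site (ACTAGT) starts at position 169.
SpeI cuts after the first base of each site, so after position 169.
Combined cut positions: 126, 169, 204, 224.
Linear molecule, 4 cuts → 5 fragments:
  1–126 → 126 bp
  127–169 → 43 bp
  170–204 → 35 bp
  205–224 → 20 bp
  225–266 → 42 bp
Sorted largest to smallest: 126, 43, 42, 35, 20 bp.

126, 43, 42, 35, 20 bp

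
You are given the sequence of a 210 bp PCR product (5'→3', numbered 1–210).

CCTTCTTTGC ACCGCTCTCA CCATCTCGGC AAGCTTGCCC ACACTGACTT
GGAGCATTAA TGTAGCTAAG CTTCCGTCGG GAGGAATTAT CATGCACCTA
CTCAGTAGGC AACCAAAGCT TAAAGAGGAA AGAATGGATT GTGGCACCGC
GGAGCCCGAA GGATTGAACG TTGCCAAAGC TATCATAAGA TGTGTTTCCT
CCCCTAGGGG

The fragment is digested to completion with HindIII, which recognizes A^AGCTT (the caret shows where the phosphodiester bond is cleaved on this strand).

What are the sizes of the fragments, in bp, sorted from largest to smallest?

HindIII sites (AAGCTT) start at positions 31, 68, 116.
HindIII cuts after the first base of each site, so after positions 31, 68, 116.
Linear molecule, 3 cuts → 4 fragments:
  1–31 → 31 bp
  32–68 → 37 bp
  69–116 → 48 bp
  117–210 → 94 bp
Sorted largest to smallest: 94, 48, 37, 31 bp.

94, 48, 37, 31 bp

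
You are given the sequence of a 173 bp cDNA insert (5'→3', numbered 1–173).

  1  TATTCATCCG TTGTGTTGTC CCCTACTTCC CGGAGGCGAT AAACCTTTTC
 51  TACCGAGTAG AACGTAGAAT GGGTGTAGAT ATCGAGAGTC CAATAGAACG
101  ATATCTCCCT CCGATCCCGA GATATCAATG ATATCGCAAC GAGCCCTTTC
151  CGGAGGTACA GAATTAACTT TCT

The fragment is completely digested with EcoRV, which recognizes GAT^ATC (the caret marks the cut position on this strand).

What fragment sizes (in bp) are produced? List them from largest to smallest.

80, 41, 22, 21, 9 bp

EcoRV sites (GATATC) start at positions 78, 100, 121, 130.
EcoRV cuts after base 3 of each site, so after positions 80, 102, 123, 132.
Linear molecule, 4 cuts → 5 fragments:
  1–80 → 80 bp
  81–102 → 22 bp
  103–123 → 21 bp
  124–132 → 9 bp
  133–173 → 41 bp
Sorted largest to smallest: 80, 41, 22, 21, 9 bp.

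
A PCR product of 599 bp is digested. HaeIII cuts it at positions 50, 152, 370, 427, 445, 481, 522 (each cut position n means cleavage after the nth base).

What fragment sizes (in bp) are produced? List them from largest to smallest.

218, 102, 77, 57, 50, 41, 36, 18 bp

Linear molecule, 7 cuts → 8 fragments:
  50 − 0 = 50 bp
  152 − 50 = 102 bp
  370 − 152 = 218 bp
  427 − 370 = 57 bp
  445 − 427 = 18 bp
  481 − 445 = 36 bp
  522 − 481 = 41 bp
  599 − 522 = 77 bp
Sorted largest to smallest: 218, 102, 77, 57, 50, 41, 36, 18 bp.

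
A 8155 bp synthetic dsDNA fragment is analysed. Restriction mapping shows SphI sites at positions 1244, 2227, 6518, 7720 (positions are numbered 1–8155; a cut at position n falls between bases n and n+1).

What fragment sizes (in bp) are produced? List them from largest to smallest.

4291, 1244, 1202, 983, 435 bp

Linear molecule, 4 cuts → 5 fragments:
  1244 − 0 = 1244 bp
  2227 − 1244 = 983 bp
  6518 − 2227 = 4291 bp
  7720 − 6518 = 1202 bp
  8155 − 7720 = 435 bp
Sorted largest to smallest: 4291, 1244, 1202, 983, 435 bp.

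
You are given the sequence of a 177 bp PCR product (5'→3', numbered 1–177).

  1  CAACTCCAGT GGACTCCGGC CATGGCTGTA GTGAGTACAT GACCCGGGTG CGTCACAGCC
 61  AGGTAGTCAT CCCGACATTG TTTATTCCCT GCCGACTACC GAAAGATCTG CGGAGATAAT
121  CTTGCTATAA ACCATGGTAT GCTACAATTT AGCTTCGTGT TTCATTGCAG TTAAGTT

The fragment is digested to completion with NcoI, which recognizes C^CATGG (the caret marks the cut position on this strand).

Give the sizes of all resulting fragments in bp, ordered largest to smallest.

112, 45, 20 bp

NcoI sites (CCATGG) start at positions 20, 132.
NcoI cuts after the first base of each site, so after positions 20, 132.
Linear molecule, 2 cuts → 3 fragments:
  1–20 → 20 bp
  21–132 → 112 bp
  133–177 → 45 bp
Sorted largest to smallest: 112, 45, 20 bp.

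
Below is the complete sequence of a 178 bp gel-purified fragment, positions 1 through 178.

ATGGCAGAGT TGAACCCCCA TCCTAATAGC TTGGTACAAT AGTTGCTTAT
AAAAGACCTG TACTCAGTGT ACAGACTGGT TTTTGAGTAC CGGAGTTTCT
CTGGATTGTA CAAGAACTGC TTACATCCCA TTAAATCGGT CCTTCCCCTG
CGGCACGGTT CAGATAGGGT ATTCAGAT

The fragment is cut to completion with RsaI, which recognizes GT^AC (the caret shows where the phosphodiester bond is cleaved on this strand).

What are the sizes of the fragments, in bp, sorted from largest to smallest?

69, 35, 26, 21, 18, 9 bp

RsaI sites (GTAC) start at positions 34, 60, 69, 87, 108.
RsaI cuts after base 2 of each site, so after positions 35, 61, 70, 88, 109.
Linear molecule, 5 cuts → 6 fragments:
  1–35 → 35 bp
  36–61 → 26 bp
  62–70 → 9 bp
  71–88 → 18 bp
  89–109 → 21 bp
  110–178 → 69 bp
Sorted largest to smallest: 69, 35, 26, 21, 18, 9 bp.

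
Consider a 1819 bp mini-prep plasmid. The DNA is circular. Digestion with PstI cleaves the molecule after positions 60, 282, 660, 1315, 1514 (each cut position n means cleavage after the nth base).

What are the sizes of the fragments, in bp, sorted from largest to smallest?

655, 378, 365, 222, 199 bp

Circular molecule, 5 cuts → 5 fragments:
  282 − 60 = 222 bp
  660 − 282 = 378 bp
  1315 − 660 = 655 bp
  1514 − 1315 = 199 bp
  wrap: 1819 − 1514 + 60 = 365 bp
Sorted largest to smallest: 655, 378, 365, 222, 199 bp.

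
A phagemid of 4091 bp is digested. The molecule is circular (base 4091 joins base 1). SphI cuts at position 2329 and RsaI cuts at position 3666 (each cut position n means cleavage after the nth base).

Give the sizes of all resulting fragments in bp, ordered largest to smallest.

2754, 1337 bp

Combined cut positions (sorted): 2329, 3666.
Circular molecule, 2 cuts → 2 fragments:
  3666 − 2329 = 1337 bp
  wrap: 4091 − 3666 + 2329 = 2754 bp
Sorted largest to smallest: 2754, 1337 bp.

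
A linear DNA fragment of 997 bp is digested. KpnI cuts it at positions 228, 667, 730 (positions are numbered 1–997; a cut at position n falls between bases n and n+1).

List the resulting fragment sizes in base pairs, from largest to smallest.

439, 267, 228, 63 bp

Linear molecule, 3 cuts → 4 fragments:
  228 − 0 = 228 bp
  667 − 228 = 439 bp
  730 − 667 = 63 bp
  997 − 730 = 267 bp
Sorted largest to smallest: 439, 267, 228, 63 bp.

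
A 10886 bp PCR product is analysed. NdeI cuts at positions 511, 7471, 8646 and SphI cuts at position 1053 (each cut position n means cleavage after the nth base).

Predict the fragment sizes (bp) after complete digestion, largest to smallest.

Combined cut positions (sorted): 511, 1053, 7471, 8646.
Linear molecule, 4 cuts → 5 fragments:
  511 − 0 = 511 bp
  1053 − 511 = 542 bp
  7471 − 1053 = 6418 bp
  8646 − 7471 = 1175 bp
  10886 − 8646 = 2240 bp
Sorted largest to smallest: 6418, 2240, 1175, 542, 511 bp.

6418, 2240, 1175, 542, 511 bp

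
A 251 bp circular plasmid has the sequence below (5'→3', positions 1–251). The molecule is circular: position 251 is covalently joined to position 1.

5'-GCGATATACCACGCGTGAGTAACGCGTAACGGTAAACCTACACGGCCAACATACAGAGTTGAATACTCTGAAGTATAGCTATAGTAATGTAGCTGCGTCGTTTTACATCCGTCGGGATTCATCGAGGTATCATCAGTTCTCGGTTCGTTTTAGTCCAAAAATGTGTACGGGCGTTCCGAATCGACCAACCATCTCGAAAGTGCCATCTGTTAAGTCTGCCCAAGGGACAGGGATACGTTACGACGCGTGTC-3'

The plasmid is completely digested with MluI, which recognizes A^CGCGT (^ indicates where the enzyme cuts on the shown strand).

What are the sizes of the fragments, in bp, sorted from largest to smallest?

MluI sites (ACGCGT) start at positions 11, 22, 243.
MluI cuts after the first base of each site, so after positions 11, 22, 243.
Circular molecule, 3 cuts → 3 fragments:
  12–22 → 11 bp
  23–243 → 221 bp
  244–251 then 1–11 → 8 + 11 = 19 bp
Sorted largest to smallest: 221, 19, 11 bp.

221, 19, 11 bp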